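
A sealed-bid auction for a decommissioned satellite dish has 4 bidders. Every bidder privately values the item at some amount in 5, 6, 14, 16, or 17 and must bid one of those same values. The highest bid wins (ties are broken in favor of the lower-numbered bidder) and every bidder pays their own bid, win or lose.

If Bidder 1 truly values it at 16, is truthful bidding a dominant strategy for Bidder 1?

Consider the case where Bidder 2 bids 5, Bidder 3 bids 5 and Bidder 4 bids 5.
Truthful bid 16: wins, pays 16, utility 16 - 16 = 0.
Bid 5 instead: wins, pays 5, utility 16 - 5 = 11.
Since 11 > 0, bidding 5 is strictly better here, so truthful bidding is not dominant.

No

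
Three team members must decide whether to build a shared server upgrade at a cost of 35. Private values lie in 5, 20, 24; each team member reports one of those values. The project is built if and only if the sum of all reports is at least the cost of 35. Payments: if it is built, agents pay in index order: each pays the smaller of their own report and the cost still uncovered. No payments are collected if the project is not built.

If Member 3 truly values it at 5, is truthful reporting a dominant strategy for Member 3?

Check each profile of the others' reports and compare truth against every alternative report.
Others report (5, 20): truth gives 0, best alternative gives -5.
Others report (20, 5): truth gives 0, best alternative gives -5.
Others report (5, 24): truth gives 0, best alternative gives -1.
Others report (24, 5): truth gives 0, best alternative gives -1.
Others report (20, 20): truth gives 5, best alternative gives 5.
Others report (20, 24): truth gives 5, best alternative gives 5.
(Remaining 3 profiles checked similarly; truth is weakly best in each.)
In every case the truthful report is at least as good as any alternative, so it is a dominant strategy.

Yes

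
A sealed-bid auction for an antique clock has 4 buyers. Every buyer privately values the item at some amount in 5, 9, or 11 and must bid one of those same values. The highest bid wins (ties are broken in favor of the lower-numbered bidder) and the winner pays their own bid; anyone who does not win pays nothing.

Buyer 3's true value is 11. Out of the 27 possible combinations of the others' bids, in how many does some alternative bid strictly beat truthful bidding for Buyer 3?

Others bid (5, 5, 5): truth gives 0; bid 9 gives 2 > 0. Violating.
Others bid (5, 5, 9): truth gives 0; bid 9 gives 2 > 0. Violating.
Others bid (5, 5, 11): truth gives 0; no alternative beats it.
Others bid (5, 9, 5): truth gives 0; no alternative beats it.
(Checking all 27 profiles: 2 have a profitable deviation, 25 do not.)

2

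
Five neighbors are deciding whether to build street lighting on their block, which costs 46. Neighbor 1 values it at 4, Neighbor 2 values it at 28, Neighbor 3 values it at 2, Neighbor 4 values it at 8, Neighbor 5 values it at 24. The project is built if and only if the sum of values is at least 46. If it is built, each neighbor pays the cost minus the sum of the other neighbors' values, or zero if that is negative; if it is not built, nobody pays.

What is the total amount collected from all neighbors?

Total value 66 ≥ cost 46, so it is built.
Neighbor 1: others sum to 62; max(0, 46 - 62) = 0.
Neighbor 2: others sum to 38; max(0, 46 - 38) = 8.
Neighbor 3: others sum to 64; max(0, 46 - 64) = 0.
Neighbor 4: others sum to 58; max(0, 46 - 58) = 0.
Neighbor 5: others sum to 42; max(0, 46 - 42) = 4.
Total collected = 0 + 8 + 0 + 0 + 4 = 12.

12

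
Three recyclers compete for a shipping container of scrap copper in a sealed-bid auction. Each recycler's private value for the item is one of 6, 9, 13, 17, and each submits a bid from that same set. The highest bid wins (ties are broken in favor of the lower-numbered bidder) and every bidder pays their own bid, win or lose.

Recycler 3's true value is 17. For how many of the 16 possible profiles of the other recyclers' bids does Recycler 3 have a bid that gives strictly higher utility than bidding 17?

11

Others bid (6, 6): truth gives 0; bid 9 gives 8 > 0. Violating.
Others bid (6, 9): truth gives 0; bid 13 gives 4 > 0. Violating.
Others bid (6, 17): truth gives -17; bid 6 gives -6 > -17. Violating.
Others bid (9, 6): truth gives 0; bid 13 gives 4 > 0. Violating.
Others bid (6, 13): truth gives 0; no alternative beats it.
Others bid (9, 13): truth gives 0; no alternative beats it.
(Checking all 16 profiles: 11 have a profitable deviation, 5 do not.)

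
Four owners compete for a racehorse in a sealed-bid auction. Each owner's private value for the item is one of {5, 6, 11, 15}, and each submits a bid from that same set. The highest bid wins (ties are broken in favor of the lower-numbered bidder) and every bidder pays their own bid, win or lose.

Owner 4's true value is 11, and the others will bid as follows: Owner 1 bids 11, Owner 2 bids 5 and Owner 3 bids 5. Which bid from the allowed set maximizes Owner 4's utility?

Bid 5: loses but pays 5, utility -5.
Bid 6: loses but pays 6, utility -6.
Bid 11: loses but pays 11, utility -11.
Bid 15: wins, pays 15, utility 11 - 15 = -4.
The best choice is 15 with utility -4.

15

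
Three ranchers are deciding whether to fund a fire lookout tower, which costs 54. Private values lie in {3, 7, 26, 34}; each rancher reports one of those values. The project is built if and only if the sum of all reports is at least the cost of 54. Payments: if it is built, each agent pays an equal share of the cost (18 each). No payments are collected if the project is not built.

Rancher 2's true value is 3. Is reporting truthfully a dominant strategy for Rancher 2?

Yes

Check each profile of the others' reports and compare truth against every alternative report.
Others report (26, 26): truth gives -15, best alternative gives -15.
Others report (26, 34): truth gives -15, best alternative gives -15.
Others report (34, 26): truth gives -15, best alternative gives -15.
Others report (34, 34): truth gives -15, best alternative gives -15.
Others report (3, 3): truth gives 0, best alternative gives 0.
Others report (3, 7): truth gives 0, best alternative gives 0.
(Remaining 10 profiles checked similarly; truth is weakly best in each.)
In every case the truthful report is at least as good as any alternative, so it is a dominant strategy.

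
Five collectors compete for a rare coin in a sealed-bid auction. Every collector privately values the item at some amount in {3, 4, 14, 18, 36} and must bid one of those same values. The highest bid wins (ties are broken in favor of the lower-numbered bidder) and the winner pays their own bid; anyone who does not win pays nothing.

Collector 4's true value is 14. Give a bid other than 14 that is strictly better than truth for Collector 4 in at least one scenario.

Suppose Collector 1 bids 3, Collector 2 bids 3, Collector 3 bids 3 and Collector 5 bids 3.
Bid 14: wins, pays 14, utility 14 - 14 = 0.
Bid 4: wins, pays 4, utility 14 - 4 = 10.
So bidding 4 beats truth here (10 > 0).

4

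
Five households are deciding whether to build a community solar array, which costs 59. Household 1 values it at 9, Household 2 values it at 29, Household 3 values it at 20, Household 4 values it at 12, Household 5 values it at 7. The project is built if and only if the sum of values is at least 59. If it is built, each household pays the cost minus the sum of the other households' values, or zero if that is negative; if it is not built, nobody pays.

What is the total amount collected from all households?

13

Total value 77 ≥ cost 59, so it is built.
Household 1: others sum to 68; max(0, 59 - 68) = 0.
Household 2: others sum to 48; max(0, 59 - 48) = 11.
Household 3: others sum to 57; max(0, 59 - 57) = 2.
Household 4: others sum to 65; max(0, 59 - 65) = 0.
Household 5: others sum to 70; max(0, 59 - 70) = 0.
Total collected = 0 + 11 + 2 + 0 + 0 = 13.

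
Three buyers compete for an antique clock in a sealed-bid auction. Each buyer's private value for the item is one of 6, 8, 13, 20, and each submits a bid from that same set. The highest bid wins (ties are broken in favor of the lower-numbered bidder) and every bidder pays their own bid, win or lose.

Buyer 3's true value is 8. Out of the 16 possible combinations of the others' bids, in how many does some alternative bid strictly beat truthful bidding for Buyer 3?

15

Others bid (6, 8): truth gives -8; bid 13 gives -5 > -8. Violating.
Others bid (6, 13): truth gives -8; bid 6 gives -6 > -8. Violating.
Others bid (6, 20): truth gives -8; bid 6 gives -6 > -8. Violating.
Others bid (8, 6): truth gives -8; bid 13 gives -5 > -8. Violating.
Others bid (6, 6): truth gives 0; no alternative beats it.
(Checking all 16 profiles: 15 have a profitable deviation, 1 does not.)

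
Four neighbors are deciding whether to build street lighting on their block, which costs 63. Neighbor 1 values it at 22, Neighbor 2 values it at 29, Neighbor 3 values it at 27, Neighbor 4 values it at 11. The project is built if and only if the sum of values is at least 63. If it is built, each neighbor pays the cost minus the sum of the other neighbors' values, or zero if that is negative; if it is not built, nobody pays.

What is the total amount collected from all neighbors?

4

Total value 89 ≥ cost 63, so it is built.
Neighbor 1: others sum to 67; max(0, 63 - 67) = 0.
Neighbor 2: others sum to 60; max(0, 63 - 60) = 3.
Neighbor 3: others sum to 62; max(0, 63 - 62) = 1.
Neighbor 4: others sum to 78; max(0, 63 - 78) = 0.
Total collected = 0 + 3 + 1 + 0 = 4.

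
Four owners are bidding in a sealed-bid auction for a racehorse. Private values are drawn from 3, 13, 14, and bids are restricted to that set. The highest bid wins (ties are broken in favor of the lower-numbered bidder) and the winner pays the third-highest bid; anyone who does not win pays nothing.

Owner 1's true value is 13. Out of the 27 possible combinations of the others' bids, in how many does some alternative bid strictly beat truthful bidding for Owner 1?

Others bid (3, 3, 14): truth gives 0; bid 14 gives 10 > 0. Violating.
Others bid (3, 14, 3): truth gives 0; bid 14 gives 10 > 0. Violating.
Others bid (14, 3, 3): truth gives 0; bid 14 gives 10 > 0. Violating.
Others bid (3, 3, 3): truth gives 10; no alternative beats it.
Others bid (3, 3, 13): truth gives 10; no alternative beats it.
(Checking all 27 profiles: 3 have a profitable deviation, 24 do not.)

3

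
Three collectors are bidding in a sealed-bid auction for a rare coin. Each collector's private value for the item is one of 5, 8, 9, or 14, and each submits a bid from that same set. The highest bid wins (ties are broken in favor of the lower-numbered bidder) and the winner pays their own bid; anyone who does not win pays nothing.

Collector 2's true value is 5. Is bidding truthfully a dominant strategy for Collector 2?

Yes

Check each profile of the others' bids and compare truth against every alternative bid.
Others bid (5, 5): truth gives 0, best alternative gives -3.
Others bid (5, 8): truth gives 0, best alternative gives -3.
Others bid (5, 9): truth gives 0, best alternative gives 0.
Others bid (5, 14): truth gives 0, best alternative gives 0.
Others bid (8, 5): truth gives 0, best alternative gives 0.
Others bid (8, 8): truth gives 0, best alternative gives 0.
(Remaining 10 profiles checked similarly; truth is weakly best in each.)
In every case the truthful bid is at least as good as any alternative, so it is a dominant strategy.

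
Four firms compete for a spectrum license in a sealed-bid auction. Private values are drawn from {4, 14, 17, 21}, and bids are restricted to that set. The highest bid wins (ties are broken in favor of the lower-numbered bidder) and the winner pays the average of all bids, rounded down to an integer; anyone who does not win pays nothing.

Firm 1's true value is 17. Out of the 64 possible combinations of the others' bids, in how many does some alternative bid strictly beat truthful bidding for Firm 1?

22

Others bid (4, 4, 4): truth gives 10; bid 4 gives 13 > 10. Violating.
Others bid (4, 4, 21): truth gives 0; bid 21 gives 5 > 0. Violating.
Others bid (4, 14, 14): truth gives 5; bid 14 gives 6 > 5. Violating.
Others bid (4, 14, 21): truth gives 0; bid 21 gives 2 > 0. Violating.
Others bid (4, 4, 14): truth gives 8; no alternative beats it.
Others bid (4, 4, 17): truth gives 7; no alternative beats it.
(Checking all 64 profiles: 22 have a profitable deviation, 42 do not.)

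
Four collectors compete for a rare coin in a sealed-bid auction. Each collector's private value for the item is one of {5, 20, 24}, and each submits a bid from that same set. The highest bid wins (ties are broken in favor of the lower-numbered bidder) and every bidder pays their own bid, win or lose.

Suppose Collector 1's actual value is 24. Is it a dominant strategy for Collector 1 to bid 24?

No

Consider the case where Collector 2 bids 5, Collector 3 bids 5 and Collector 4 bids 5.
Truthful bid 24: wins, pays 24, utility 24 - 24 = 0.
Bid 5 instead: wins, pays 5, utility 24 - 5 = 19.
Since 19 > 0, bidding 5 is strictly better here, so truthful bidding is not dominant.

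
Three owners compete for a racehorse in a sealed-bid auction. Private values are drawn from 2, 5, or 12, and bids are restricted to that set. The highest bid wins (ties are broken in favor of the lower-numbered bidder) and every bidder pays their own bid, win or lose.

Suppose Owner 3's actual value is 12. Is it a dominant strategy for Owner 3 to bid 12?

No

Consider the case where Owner 1 bids 2 and Owner 2 bids 2.
Truthful bid 12: wins, pays 12, utility 12 - 12 = 0.
Bid 5 instead: wins, pays 5, utility 12 - 5 = 7.
Since 7 > 0, bidding 5 is strictly better here, so truthful bidding is not dominant.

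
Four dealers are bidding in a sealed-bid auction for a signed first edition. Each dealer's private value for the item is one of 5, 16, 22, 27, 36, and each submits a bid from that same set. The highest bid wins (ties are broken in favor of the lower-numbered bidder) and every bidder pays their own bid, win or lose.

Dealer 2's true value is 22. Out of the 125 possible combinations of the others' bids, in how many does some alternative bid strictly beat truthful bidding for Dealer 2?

Others bid (5, 5, 5): truth gives 0; bid 16 gives 6 > 0. Violating.
Others bid (5, 5, 16): truth gives 0; bid 16 gives 6 > 0. Violating.
Others bid (5, 5, 27): truth gives -22; bid 5 gives -5 > -22. Violating.
Others bid (5, 5, 36): truth gives -22; bid 5 gives -5 > -22. Violating.
Others bid (5, 5, 22): truth gives 0; no alternative beats it.
Others bid (5, 16, 22): truth gives 0; no alternative beats it.
(Checking all 125 profiles: 111 have a profitable deviation, 14 do not.)

111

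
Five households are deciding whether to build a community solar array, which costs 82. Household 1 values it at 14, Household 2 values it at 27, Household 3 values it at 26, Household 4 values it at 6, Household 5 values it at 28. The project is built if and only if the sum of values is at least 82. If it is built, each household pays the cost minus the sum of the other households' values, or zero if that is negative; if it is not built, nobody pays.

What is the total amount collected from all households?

24

Total value 101 ≥ cost 82, so it is built.
Household 1: others sum to 87; max(0, 82 - 87) = 0.
Household 2: others sum to 74; max(0, 82 - 74) = 8.
Household 3: others sum to 75; max(0, 82 - 75) = 7.
Household 4: others sum to 95; max(0, 82 - 95) = 0.
Household 5: others sum to 73; max(0, 82 - 73) = 9.
Total collected = 0 + 8 + 7 + 0 + 9 = 24.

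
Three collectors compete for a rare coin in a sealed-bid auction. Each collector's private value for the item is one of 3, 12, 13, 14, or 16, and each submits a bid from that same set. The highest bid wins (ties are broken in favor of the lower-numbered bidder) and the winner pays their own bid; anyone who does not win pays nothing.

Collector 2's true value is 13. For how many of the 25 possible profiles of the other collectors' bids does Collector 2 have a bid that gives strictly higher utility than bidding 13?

2

Others bid (3, 3): truth gives 0; bid 12 gives 1 > 0. Violating.
Others bid (3, 12): truth gives 0; bid 12 gives 1 > 0. Violating.
Others bid (3, 13): truth gives 0; no alternative beats it.
Others bid (3, 14): truth gives 0; no alternative beats it.
(Checking all 25 profiles: 2 have a profitable deviation, 23 do not.)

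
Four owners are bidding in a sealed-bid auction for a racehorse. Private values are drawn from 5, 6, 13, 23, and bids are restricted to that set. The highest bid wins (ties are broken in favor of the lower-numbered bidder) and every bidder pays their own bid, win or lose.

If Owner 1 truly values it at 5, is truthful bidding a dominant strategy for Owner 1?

Consider the case where Owner 2 bids 5, Owner 3 bids 5 and Owner 4 bids 6.
Truthful bid 5: loses but pays 5, utility -5.
Bid 6 instead: wins, pays 6, utility 5 - 6 = -1.
Since -1 > -5, bidding 6 is strictly better here, so truthful bidding is not dominant.

No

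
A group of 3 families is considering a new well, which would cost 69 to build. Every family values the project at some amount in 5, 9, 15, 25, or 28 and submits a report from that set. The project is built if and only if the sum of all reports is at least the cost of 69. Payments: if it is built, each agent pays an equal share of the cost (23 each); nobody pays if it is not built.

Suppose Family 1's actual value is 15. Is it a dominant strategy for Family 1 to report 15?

Consider the case where Family 2 reports 28 and Family 3 reports 28.
Truthful report 15: project built, pays 23, utility 15 - 23 = -8.
Report 5 instead: project not built, utility 0.
Since 0 > -8, reporting 5 is strictly better here, so truthful reporting is not dominant.

No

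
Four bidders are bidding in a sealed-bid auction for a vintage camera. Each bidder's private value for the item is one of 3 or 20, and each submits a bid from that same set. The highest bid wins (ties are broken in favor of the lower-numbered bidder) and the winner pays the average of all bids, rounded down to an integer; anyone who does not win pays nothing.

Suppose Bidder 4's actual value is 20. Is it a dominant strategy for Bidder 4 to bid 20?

Check each profile of the others' bids and compare truth against every alternative bid.
Others bid (3, 3, 3): truth gives 13, best alternative gives 0.
Others bid (3, 3, 20): truth gives 0, best alternative gives 0.
Others bid (3, 20, 3): truth gives 0, best alternative gives 0.
Others bid (3, 20, 20): truth gives 0, best alternative gives 0.
Others bid (20, 3, 3): truth gives 0, best alternative gives 0.
Others bid (20, 3, 20): truth gives 0, best alternative gives 0.
(Remaining 2 profiles checked similarly; truth is weakly best in each.)
In every case the truthful bid is at least as good as any alternative, so it is a dominant strategy.

Yes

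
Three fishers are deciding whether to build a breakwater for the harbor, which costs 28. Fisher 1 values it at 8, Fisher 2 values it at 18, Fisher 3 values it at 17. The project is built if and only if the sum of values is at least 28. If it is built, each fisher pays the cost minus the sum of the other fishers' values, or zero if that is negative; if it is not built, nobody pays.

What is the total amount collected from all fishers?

Total value 43 ≥ cost 28, so it is built.
Fisher 1: others sum to 35; max(0, 28 - 35) = 0.
Fisher 2: others sum to 25; max(0, 28 - 25) = 3.
Fisher 3: others sum to 26; max(0, 28 - 26) = 2.
Total collected = 0 + 3 + 2 = 5.

5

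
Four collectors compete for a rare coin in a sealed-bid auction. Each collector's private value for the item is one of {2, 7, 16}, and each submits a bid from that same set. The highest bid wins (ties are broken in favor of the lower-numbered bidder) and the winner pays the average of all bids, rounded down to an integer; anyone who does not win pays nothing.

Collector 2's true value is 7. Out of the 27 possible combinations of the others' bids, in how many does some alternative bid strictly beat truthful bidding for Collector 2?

Others bid (7, 2, 2): truth gives 0; bid 16 gives 1 > 0. Violating.
Others bid (2, 2, 2): truth gives 4; no alternative beats it.
Others bid (2, 2, 7): truth gives 3; no alternative beats it.
(Checking all 27 profiles: 1 has a profitable deviation, 26 do not.)

1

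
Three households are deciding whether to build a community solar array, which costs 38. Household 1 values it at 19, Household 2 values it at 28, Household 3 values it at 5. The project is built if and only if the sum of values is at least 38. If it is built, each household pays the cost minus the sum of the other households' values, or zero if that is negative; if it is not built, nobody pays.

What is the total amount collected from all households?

19

Total value 52 ≥ cost 38, so it is built.
Household 1: others sum to 33; max(0, 38 - 33) = 5.
Household 2: others sum to 24; max(0, 38 - 24) = 14.
Household 3: others sum to 47; max(0, 38 - 47) = 0.
Total collected = 5 + 14 + 0 = 19.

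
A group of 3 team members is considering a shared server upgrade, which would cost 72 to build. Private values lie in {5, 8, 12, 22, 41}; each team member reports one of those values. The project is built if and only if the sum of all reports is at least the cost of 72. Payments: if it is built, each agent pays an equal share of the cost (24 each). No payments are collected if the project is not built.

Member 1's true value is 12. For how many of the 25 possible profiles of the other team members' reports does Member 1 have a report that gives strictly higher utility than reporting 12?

2

Others report (22, 41): truth gives -12; report 5 gives 0 > -12. Violating.
Others report (41, 22): truth gives -12; report 5 gives 0 > -12. Violating.
Others report (5, 5): truth gives 0; no alternative beats it.
Others report (5, 8): truth gives 0; no alternative beats it.
(Checking all 25 profiles: 2 have a profitable deviation, 23 do not.)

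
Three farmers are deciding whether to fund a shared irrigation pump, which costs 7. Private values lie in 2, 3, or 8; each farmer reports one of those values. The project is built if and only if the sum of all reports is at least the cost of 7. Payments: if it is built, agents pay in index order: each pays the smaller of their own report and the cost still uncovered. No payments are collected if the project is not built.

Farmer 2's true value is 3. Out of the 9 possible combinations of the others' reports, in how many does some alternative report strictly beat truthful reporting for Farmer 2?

5

Others report (2, 3): truth gives 0; report 2 gives 1 > 0. Violating.
Others report (2, 8): truth gives 0; report 2 gives 1 > 0. Violating.
Others report (3, 2): truth gives 0; report 2 gives 1 > 0. Violating.
Others report (3, 3): truth gives 0; report 2 gives 1 > 0. Violating.
Others report (2, 2): truth gives 0; no alternative beats it.
Others report (8, 2): truth gives 3; no alternative beats it.
(Checking all 9 profiles: 5 have a profitable deviation, 4 do not.)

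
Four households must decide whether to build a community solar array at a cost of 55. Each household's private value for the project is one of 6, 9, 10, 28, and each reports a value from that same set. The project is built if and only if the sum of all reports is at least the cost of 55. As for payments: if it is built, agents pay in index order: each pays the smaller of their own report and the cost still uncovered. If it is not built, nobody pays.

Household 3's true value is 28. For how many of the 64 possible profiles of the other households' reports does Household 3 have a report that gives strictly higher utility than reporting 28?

Others report (6, 28, 28): truth gives 7; report 6 gives 22 > 7. Violating.
Others report (9, 9, 28): truth gives 0; report 9 gives 19 > 0. Violating.
Others report (9, 10, 28): truth gives 0; report 9 gives 19 > 0. Violating.
Others report (9, 28, 9): truth gives 10; report 9 gives 19 > 10. Violating.
Others report (6, 6, 6): truth gives 0; no alternative beats it.
Others report (6, 6, 9): truth gives 0; no alternative beats it.
(Checking all 64 profiles: 18 have a profitable deviation, 46 do not.)

18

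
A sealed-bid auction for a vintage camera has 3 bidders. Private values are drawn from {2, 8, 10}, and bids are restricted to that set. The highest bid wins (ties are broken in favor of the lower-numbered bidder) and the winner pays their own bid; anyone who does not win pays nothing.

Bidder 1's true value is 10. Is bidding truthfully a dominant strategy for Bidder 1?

No

Consider the case where Bidder 2 bids 2 and Bidder 3 bids 2.
Truthful bid 10: wins, pays 10, utility 10 - 10 = 0.
Bid 2 instead: wins, pays 2, utility 10 - 2 = 8.
Since 8 > 0, bidding 2 is strictly better here, so truthful bidding is not dominant.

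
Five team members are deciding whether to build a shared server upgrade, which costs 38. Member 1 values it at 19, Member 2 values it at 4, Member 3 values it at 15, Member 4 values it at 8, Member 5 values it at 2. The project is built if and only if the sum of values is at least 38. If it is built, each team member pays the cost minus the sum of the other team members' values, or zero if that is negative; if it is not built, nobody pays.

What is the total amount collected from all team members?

Total value 48 ≥ cost 38, so it is built.
Member 1: others sum to 29; max(0, 38 - 29) = 9.
Member 2: others sum to 44; max(0, 38 - 44) = 0.
Member 3: others sum to 33; max(0, 38 - 33) = 5.
Member 4: others sum to 40; max(0, 38 - 40) = 0.
Member 5: others sum to 46; max(0, 38 - 46) = 0.
Total collected = 9 + 0 + 5 + 0 + 0 = 14.

14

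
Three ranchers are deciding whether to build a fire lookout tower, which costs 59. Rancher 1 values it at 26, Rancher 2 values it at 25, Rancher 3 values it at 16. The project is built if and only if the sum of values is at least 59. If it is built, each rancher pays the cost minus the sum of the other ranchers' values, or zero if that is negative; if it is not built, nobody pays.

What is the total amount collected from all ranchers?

Total value 67 ≥ cost 59, so it is built.
Rancher 1: others sum to 41; max(0, 59 - 41) = 18.
Rancher 2: others sum to 42; max(0, 59 - 42) = 17.
Rancher 3: others sum to 51; max(0, 59 - 51) = 8.
Total collected = 18 + 17 + 8 = 43.

43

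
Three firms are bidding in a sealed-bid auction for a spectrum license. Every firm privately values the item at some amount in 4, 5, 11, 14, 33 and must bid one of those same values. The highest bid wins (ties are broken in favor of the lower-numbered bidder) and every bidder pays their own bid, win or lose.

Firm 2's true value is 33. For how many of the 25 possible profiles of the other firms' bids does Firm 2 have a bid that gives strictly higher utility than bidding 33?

17

Others bid (4, 4): truth gives 0; bid 5 gives 28 > 0. Violating.
Others bid (4, 5): truth gives 0; bid 5 gives 28 > 0. Violating.
Others bid (4, 11): truth gives 0; bid 11 gives 22 > 0. Violating.
Others bid (4, 14): truth gives 0; bid 14 gives 19 > 0. Violating.
Others bid (4, 33): truth gives 0; no alternative beats it.
Others bid (5, 33): truth gives 0; no alternative beats it.
(Checking all 25 profiles: 17 have a profitable deviation, 8 do not.)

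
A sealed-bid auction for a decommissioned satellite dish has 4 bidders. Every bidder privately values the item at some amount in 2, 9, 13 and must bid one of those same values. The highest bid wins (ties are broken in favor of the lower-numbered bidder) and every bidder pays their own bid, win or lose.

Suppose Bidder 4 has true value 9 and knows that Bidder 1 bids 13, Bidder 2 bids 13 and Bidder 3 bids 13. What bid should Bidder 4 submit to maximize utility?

2

Bid 2: loses but pays 2, utility -2.
Bid 9: loses but pays 9, utility -9.
Bid 13: loses but pays 13, utility -13.
The best choice is 2 with utility -2.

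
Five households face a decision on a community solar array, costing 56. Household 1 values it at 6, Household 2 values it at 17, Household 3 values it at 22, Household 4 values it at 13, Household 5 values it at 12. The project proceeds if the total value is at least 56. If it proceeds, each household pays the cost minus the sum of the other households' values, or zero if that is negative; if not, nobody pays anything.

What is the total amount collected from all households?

Total value 70 ≥ cost 56, so it is built.
Household 1: others sum to 64; max(0, 56 - 64) = 0.
Household 2: others sum to 53; max(0, 56 - 53) = 3.
Household 3: others sum to 48; max(0, 56 - 48) = 8.
Household 4: others sum to 57; max(0, 56 - 57) = 0.
Household 5: others sum to 58; max(0, 56 - 58) = 0.
Total collected = 0 + 3 + 8 + 0 + 0 = 11.

11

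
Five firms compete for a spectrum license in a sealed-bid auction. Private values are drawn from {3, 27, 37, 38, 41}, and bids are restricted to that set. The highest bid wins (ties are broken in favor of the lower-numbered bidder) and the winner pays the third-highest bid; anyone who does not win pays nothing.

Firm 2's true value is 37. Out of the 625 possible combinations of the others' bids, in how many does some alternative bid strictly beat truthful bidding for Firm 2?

64

Others bid (3, 3, 3, 38): truth gives 0; bid 38 gives 34 > 0. Violating.
Others bid (3, 3, 3, 41): truth gives 0; bid 41 gives 34 > 0. Violating.
Others bid (3, 3, 27, 38): truth gives 0; bid 38 gives 10 > 0. Violating.
Others bid (3, 3, 27, 41): truth gives 0; bid 41 gives 10 > 0. Violating.
Others bid (3, 3, 3, 3): truth gives 34; no alternative beats it.
Others bid (3, 3, 3, 27): truth gives 34; no alternative beats it.
(Checking all 625 profiles: 64 have a profitable deviation, 561 do not.)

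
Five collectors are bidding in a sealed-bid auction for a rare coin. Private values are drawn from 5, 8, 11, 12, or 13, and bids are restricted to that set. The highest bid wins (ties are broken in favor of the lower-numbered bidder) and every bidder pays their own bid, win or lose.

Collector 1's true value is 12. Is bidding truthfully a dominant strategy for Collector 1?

Consider the case where Collector 2 bids 5, Collector 3 bids 5, Collector 4 bids 5 and Collector 5 bids 5.
Truthful bid 12: wins, pays 12, utility 12 - 12 = 0.
Bid 5 instead: wins, pays 5, utility 12 - 5 = 7.
Since 7 > 0, bidding 5 is strictly better here, so truthful bidding is not dominant.

No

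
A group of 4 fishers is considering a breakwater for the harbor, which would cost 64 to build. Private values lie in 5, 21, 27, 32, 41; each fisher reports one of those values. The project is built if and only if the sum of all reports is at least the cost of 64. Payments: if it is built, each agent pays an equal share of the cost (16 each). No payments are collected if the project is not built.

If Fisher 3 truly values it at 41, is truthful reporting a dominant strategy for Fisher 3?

Check each profile of the others' reports and compare truth against every alternative report.
Others report (5, 5, 21): truth gives 25, best alternative gives 0.
Others report (5, 21, 5): truth gives 25, best alternative gives 0.
Others report (21, 5, 5): truth gives 25, best alternative gives 0.
Others report (5, 5, 27): truth gives 25, best alternative gives 25.
Others report (5, 5, 32): truth gives 25, best alternative gives 25.
Others report (5, 5, 41): truth gives 25, best alternative gives 25.
(Remaining 119 profiles checked similarly; truth is weakly best in each.)
In every case the truthful report is at least as good as any alternative, so it is a dominant strategy.

Yes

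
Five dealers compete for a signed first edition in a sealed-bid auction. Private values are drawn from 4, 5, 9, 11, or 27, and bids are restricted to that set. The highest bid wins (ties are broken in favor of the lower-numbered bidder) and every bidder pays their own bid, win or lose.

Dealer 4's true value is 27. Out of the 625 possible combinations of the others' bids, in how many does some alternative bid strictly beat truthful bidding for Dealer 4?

413

Others bid (4, 4, 4, 4): truth gives 0; bid 5 gives 22 > 0. Violating.
Others bid (4, 4, 4, 5): truth gives 0; bid 5 gives 22 > 0. Violating.
Others bid (4, 4, 4, 9): truth gives 0; bid 9 gives 18 > 0. Violating.
Others bid (4, 4, 4, 11): truth gives 0; bid 11 gives 16 > 0. Violating.
Others bid (4, 4, 4, 27): truth gives 0; no alternative beats it.
Others bid (4, 4, 5, 27): truth gives 0; no alternative beats it.
(Checking all 625 profiles: 413 have a profitable deviation, 212 do not.)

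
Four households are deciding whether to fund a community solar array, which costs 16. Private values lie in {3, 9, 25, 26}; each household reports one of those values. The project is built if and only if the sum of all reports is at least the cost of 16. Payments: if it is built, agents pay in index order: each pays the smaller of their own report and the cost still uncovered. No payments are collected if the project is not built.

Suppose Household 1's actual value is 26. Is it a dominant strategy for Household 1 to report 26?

Consider the case where Household 2 reports 3, Household 3 reports 3 and Household 4 reports 3.
Truthful report 26: project built, pays 16, utility 26 - 16 = 10.
Report 9 instead: project built, pays 9, utility 26 - 9 = 17.
Since 17 > 10, reporting 9 is strictly better here, so truthful reporting is not dominant.

No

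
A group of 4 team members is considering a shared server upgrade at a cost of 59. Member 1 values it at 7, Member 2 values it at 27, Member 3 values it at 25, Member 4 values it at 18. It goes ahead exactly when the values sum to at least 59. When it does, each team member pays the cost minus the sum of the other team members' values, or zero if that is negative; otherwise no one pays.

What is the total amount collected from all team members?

16

Total value 77 ≥ cost 59, so it is built.
Member 1: others sum to 70; max(0, 59 - 70) = 0.
Member 2: others sum to 50; max(0, 59 - 50) = 9.
Member 3: others sum to 52; max(0, 59 - 52) = 7.
Member 4: others sum to 59; max(0, 59 - 59) = 0.
Total collected = 0 + 9 + 7 + 0 = 16.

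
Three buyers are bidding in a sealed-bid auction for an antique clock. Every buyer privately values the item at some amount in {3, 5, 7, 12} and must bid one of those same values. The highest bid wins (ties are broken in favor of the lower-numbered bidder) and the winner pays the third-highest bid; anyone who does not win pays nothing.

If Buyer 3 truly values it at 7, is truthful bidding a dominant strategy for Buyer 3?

No

Consider the case where Buyer 1 bids 3 and Buyer 2 bids 7.
Truthful bid 7: loses, pays 0, utility 0.
Bid 12 instead: wins, pays 3, utility 7 - 3 = 4.
Since 4 > 0, bidding 12 is strictly better here, so truthful bidding is not dominant.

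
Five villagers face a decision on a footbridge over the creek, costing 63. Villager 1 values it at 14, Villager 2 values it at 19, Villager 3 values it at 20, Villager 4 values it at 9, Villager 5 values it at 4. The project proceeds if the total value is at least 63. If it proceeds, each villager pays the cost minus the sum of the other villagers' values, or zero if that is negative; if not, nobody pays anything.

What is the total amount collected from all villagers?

Total value 66 ≥ cost 63, so it is built.
Villager 1: others sum to 52; max(0, 63 - 52) = 11.
Villager 2: others sum to 47; max(0, 63 - 47) = 16.
Villager 3: others sum to 46; max(0, 63 - 46) = 17.
Villager 4: others sum to 57; max(0, 63 - 57) = 6.
Villager 5: others sum to 62; max(0, 63 - 62) = 1.
Total collected = 11 + 16 + 17 + 6 + 1 = 51.

51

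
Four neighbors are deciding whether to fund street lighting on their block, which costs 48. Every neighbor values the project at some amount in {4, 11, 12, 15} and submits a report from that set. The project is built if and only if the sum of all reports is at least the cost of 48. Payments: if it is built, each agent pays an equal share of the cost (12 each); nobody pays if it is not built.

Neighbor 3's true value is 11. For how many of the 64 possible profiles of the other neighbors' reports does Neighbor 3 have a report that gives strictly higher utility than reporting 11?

18

Others report (11, 11, 15): truth gives -1; report 4 gives 0 > -1. Violating.
Others report (11, 12, 15): truth gives -1; report 4 gives 0 > -1. Violating.
Others report (11, 15, 11): truth gives -1; report 4 gives 0 > -1. Violating.
Others report (11, 15, 12): truth gives -1; report 4 gives 0 > -1. Violating.
Others report (4, 4, 4): truth gives 0; no alternative beats it.
Others report (4, 4, 11): truth gives 0; no alternative beats it.
(Checking all 64 profiles: 18 have a profitable deviation, 46 do not.)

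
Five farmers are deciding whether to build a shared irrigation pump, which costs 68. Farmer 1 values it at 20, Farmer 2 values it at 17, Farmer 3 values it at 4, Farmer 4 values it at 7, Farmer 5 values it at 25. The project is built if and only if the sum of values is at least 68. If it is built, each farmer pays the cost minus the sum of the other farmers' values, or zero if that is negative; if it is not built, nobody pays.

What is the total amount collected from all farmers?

49

Total value 73 ≥ cost 68, so it is built.
Farmer 1: others sum to 53; max(0, 68 - 53) = 15.
Farmer 2: others sum to 56; max(0, 68 - 56) = 12.
Farmer 3: others sum to 69; max(0, 68 - 69) = 0.
Farmer 4: others sum to 66; max(0, 68 - 66) = 2.
Farmer 5: others sum to 48; max(0, 68 - 48) = 20.
Total collected = 15 + 12 + 0 + 2 + 20 = 49.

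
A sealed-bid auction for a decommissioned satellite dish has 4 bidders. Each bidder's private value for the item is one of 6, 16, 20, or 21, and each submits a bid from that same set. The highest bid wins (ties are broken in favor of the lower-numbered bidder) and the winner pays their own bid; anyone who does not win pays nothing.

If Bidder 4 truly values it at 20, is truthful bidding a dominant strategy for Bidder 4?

No

Consider the case where Bidder 1 bids 6, Bidder 2 bids 6 and Bidder 3 bids 6.
Truthful bid 20: wins, pays 20, utility 20 - 20 = 0.
Bid 16 instead: wins, pays 16, utility 20 - 16 = 4.
Since 4 > 0, bidding 16 is strictly better here, so truthful bidding is not dominant.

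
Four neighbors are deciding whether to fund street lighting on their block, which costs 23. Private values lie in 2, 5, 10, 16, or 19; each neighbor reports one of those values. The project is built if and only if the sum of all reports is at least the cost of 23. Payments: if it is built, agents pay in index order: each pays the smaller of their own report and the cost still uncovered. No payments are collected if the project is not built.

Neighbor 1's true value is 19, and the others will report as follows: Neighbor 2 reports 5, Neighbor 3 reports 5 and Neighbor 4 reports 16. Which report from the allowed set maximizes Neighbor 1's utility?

2

Report 2: project built, pays 2, utility 19 - 2 = 17.
Report 5: project built, pays 5, utility 19 - 5 = 14.
Report 10: project built, pays 10, utility 19 - 10 = 9.
Report 16: project built, pays 16, utility 19 - 16 = 3.
Report 19: project built, pays 19, utility 19 - 19 = 0.
The best choice is 2 with utility 17.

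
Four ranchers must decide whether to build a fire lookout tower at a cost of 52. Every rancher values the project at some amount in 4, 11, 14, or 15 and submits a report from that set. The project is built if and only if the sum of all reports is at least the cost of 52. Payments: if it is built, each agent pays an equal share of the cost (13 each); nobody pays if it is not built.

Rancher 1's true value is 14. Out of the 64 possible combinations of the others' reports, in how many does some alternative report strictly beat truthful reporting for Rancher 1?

3

Others report (11, 11, 15): truth gives 0; report 15 gives 1 > 0. Violating.
Others report (11, 15, 11): truth gives 0; report 15 gives 1 > 0. Violating.
Others report (15, 11, 11): truth gives 0; report 15 gives 1 > 0. Violating.
Others report (4, 4, 4): truth gives 0; no alternative beats it.
Others report (4, 4, 11): truth gives 0; no alternative beats it.
(Checking all 64 profiles: 3 have a profitable deviation, 61 do not.)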